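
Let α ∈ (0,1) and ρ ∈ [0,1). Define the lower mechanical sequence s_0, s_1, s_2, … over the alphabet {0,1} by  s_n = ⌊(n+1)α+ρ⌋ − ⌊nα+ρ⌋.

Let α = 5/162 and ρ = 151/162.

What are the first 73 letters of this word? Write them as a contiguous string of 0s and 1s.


n=0: ⌊(1·5+151)/162⌋ − ⌊(0·5+151)/162⌋ = ⌊156/162⌋ − ⌊151/162⌋ = 0 − 0 = 0
n=1: ⌊(2·5+151)/162⌋ − ⌊(1·5+151)/162⌋ = ⌊161/162⌋ − ⌊156/162⌋ = 0 − 0 = 0
n=2: ⌊(3·5+151)/162⌋ − ⌊(2·5+151)/162⌋ = ⌊166/162⌋ − ⌊161/162⌋ = 1 − 0 = 1
n=3: ⌊(4·5+151)/162⌋ − ⌊(3·5+151)/162⌋ = ⌊171/162⌋ − ⌊166/162⌋ = 1 − 1 = 0
n=4: ⌊(5·5+151)/162⌋ − ⌊(4·5+151)/162⌋ = ⌊176/162⌋ − ⌊171/162⌋ = 1 − 1 = 0
n=5: ⌊(6·5+151)/162⌋ − ⌊(5·5+151)/162⌋ = ⌊181/162⌋ − ⌊176/162⌋ = 1 − 1 = 0
n=6: ⌊(7·5+151)/162⌋ − ⌊(6·5+151)/162⌋ = ⌊186/162⌋ − ⌊181/162⌋ = 1 − 1 = 0
n=7: ⌊(8·5+151)/162⌋ − ⌊(7·5+151)/162⌋ = ⌊191/162⌋ − ⌊186/162⌋ = 1 − 1 = 0
n=8: ⌊(9·5+151)/162⌋ − ⌊(8·5+151)/162⌋ = ⌊196/162⌋ − ⌊191/162⌋ = 1 − 1 = 0
n=9: ⌊(10·5+151)/162⌋ − ⌊(9·5+151)/162⌋ = ⌊201/162⌋ − ⌊196/162⌋ = 1 − 1 = 0
n=10: ⌊(11·5+151)/162⌋ − ⌊(10·5+151)/162⌋ = ⌊206/162⌋ − ⌊201/162⌋ = 1 − 1 = 0
n=11: ⌊(12·5+151)/162⌋ − ⌊(11·5+151)/162⌋ = ⌊211/162⌋ − ⌊206/162⌋ = 1 − 1 = 0
n=12: ⌊(13·5+151)/162⌋ − ⌊(12·5+151)/162⌋ = ⌊216/162⌋ − ⌊211/162⌋ = 1 − 1 = 0
n=13: ⌊(14·5+151)/162⌋ − ⌊(13·5+151)/162⌋ = ⌊221/162⌋ − ⌊216/162⌋ = 1 − 1 = 0
n=14: ⌊(15·5+151)/162⌋ − ⌊(14·5+151)/162⌋ = ⌊226/162⌋ − ⌊221/162⌋ = 1 − 1 = 0
n=15: ⌊(16·5+151)/162⌋ − ⌊(15·5+151)/162⌋ = ⌊231/162⌋ − ⌊226/162⌋ = 1 − 1 = 0
n=16: ⌊(17·5+151)/162⌋ − ⌊(16·5+151)/162⌋ = ⌊236/162⌋ − ⌊231/162⌋ = 1 − 1 = 0
n=17: ⌊(18·5+151)/162⌋ − ⌊(17·5+151)/162⌋ = ⌊241/162⌋ − ⌊236/162⌋ = 1 − 1 = 0
n=18: ⌊(19·5+151)/162⌋ − ⌊(18·5+151)/162⌋ = ⌊246/162⌋ − ⌊241/162⌋ = 1 − 1 = 0
n=19: ⌊(20·5+151)/162⌋ − ⌊(19·5+151)/162⌋ = ⌊251/162⌋ − ⌊246/162⌋ = 1 − 1 = 0
n=20: ⌊(21·5+151)/162⌋ − ⌊(20·5+151)/162⌋ = ⌊256/162⌋ − ⌊251/162⌋ = 1 − 1 = 0
n=21: ⌊(22·5+151)/162⌋ − ⌊(21·5+151)/162⌋ = ⌊261/162⌋ − ⌊256/162⌋ = 1 − 1 = 0
n=22: ⌊(23·5+151)/162⌋ − ⌊(22·5+151)/162⌋ = ⌊266/162⌋ − ⌊261/162⌋ = 1 − 1 = 0
n=23: ⌊(24·5+151)/162⌋ − ⌊(23·5+151)/162⌋ = ⌊271/162⌋ − ⌊266/162⌋ = 1 − 1 = 0
n=24: ⌊(25·5+151)/162⌋ − ⌊(24·5+151)/162⌋ = ⌊276/162⌋ − ⌊271/162⌋ = 1 − 1 = 0
n=25: ⌊(26·5+151)/162⌋ − ⌊(25·5+151)/162⌋ = ⌊281/162⌋ − ⌊276/162⌋ = 1 − 1 = 0
n=26: ⌊(27·5+151)/162⌋ − ⌊(26·5+151)/162⌋ = ⌊286/162⌋ − ⌊281/162⌋ = 1 − 1 = 0
n=27: ⌊(28·5+151)/162⌋ − ⌊(27·5+151)/162⌋ = ⌊291/162⌋ − ⌊286/162⌋ = 1 − 1 = 0
n=28: ⌊(29·5+151)/162⌋ − ⌊(28·5+151)/162⌋ = ⌊296/162⌋ − ⌊291/162⌋ = 1 − 1 = 0
n=29: ⌊(30·5+151)/162⌋ − ⌊(29·5+151)/162⌋ = ⌊301/162⌋ − ⌊296/162⌋ = 1 − 1 = 0
n=30: ⌊(31·5+151)/162⌋ − ⌊(30·5+151)/162⌋ = ⌊306/162⌋ − ⌊301/162⌋ = 1 − 1 = 0
n=31: ⌊(32·5+151)/162⌋ − ⌊(31·5+151)/162⌋ = ⌊311/162⌋ − ⌊306/162⌋ = 1 − 1 = 0
n=32: ⌊(33·5+151)/162⌋ − ⌊(32·5+151)/162⌋ = ⌊316/162⌋ − ⌊311/162⌋ = 1 − 1 = 0
n=33: ⌊(34·5+151)/162⌋ − ⌊(33·5+151)/162⌋ = ⌊321/162⌋ − ⌊316/162⌋ = 1 − 1 = 0
n=34: ⌊(35·5+151)/162⌋ − ⌊(34·5+151)/162⌋ = ⌊326/162⌋ − ⌊321/162⌋ = 2 − 1 = 1
n=35: ⌊(36·5+151)/162⌋ − ⌊(35·5+151)/162⌋ = ⌊331/162⌋ − ⌊326/162⌋ = 2 − 2 = 0
n=36: ⌊(37·5+151)/162⌋ − ⌊(36·5+151)/162⌋ = ⌊336/162⌋ − ⌊331/162⌋ = 2 − 2 = 0
n=37: ⌊(38·5+151)/162⌋ − ⌊(37·5+151)/162⌋ = ⌊341/162⌋ − ⌊336/162⌋ = 2 − 2 = 0
n=38: ⌊(39·5+151)/162⌋ − ⌊(38·5+151)/162⌋ = ⌊346/162⌋ − ⌊341/162⌋ = 2 − 2 = 0
n=39: ⌊(40·5+151)/162⌋ − ⌊(39·5+151)/162⌋ = ⌊351/162⌋ − ⌊346/162⌋ = 2 − 2 = 0
n=40: ⌊(41·5+151)/162⌋ − ⌊(40·5+151)/162⌋ = ⌊356/162⌋ − ⌊351/162⌋ = 2 − 2 = 0
n=41: ⌊(42·5+151)/162⌋ − ⌊(41·5+151)/162⌋ = ⌊361/162⌋ − ⌊356/162⌋ = 2 − 2 = 0
n=42: ⌊(43·5+151)/162⌋ − ⌊(42·5+151)/162⌋ = ⌊366/162⌋ − ⌊361/162⌋ = 2 − 2 = 0
n=43: ⌊(44·5+151)/162⌋ − ⌊(43·5+151)/162⌋ = ⌊371/162⌋ − ⌊366/162⌋ = 2 − 2 = 0
n=44: ⌊(45·5+151)/162⌋ − ⌊(44·5+151)/162⌋ = ⌊376/162⌋ − ⌊371/162⌋ = 2 − 2 = 0
n=45: ⌊(46·5+151)/162⌋ − ⌊(45·5+151)/162⌋ = ⌊381/162⌋ − ⌊376/162⌋ = 2 − 2 = 0
n=46: ⌊(47·5+151)/162⌋ − ⌊(46·5+151)/162⌋ = ⌊386/162⌋ − ⌊381/162⌋ = 2 − 2 = 0
n=47: ⌊(48·5+151)/162⌋ − ⌊(47·5+151)/162⌋ = ⌊391/162⌋ − ⌊386/162⌋ = 2 − 2 = 0
n=48: ⌊(49·5+151)/162⌋ − ⌊(48·5+151)/162⌋ = ⌊396/162⌋ − ⌊391/162⌋ = 2 − 2 = 0
n=49: ⌊(50·5+151)/162⌋ − ⌊(49·5+151)/162⌋ = ⌊401/162⌋ − ⌊396/162⌋ = 2 − 2 = 0
n=50: ⌊(51·5+151)/162⌋ − ⌊(50·5+151)/162⌋ = ⌊406/162⌋ − ⌊401/162⌋ = 2 − 2 = 0
n=51: ⌊(52·5+151)/162⌋ − ⌊(51·5+151)/162⌋ = ⌊411/162⌋ − ⌊406/162⌋ = 2 − 2 = 0
n=52: ⌊(53·5+151)/162⌋ − ⌊(52·5+151)/162⌋ = ⌊416/162⌋ − ⌊411/162⌋ = 2 − 2 = 0
n=53: ⌊(54·5+151)/162⌋ − ⌊(53·5+151)/162⌋ = ⌊421/162⌋ − ⌊416/162⌋ = 2 − 2 = 0
n=54: ⌊(55·5+151)/162⌋ − ⌊(54·5+151)/162⌋ = ⌊426/162⌋ − ⌊421/162⌋ = 2 − 2 = 0
n=55: ⌊(56·5+151)/162⌋ − ⌊(55·5+151)/162⌋ = ⌊431/162⌋ − ⌊426/162⌋ = 2 − 2 = 0
n=56: ⌊(57·5+151)/162⌋ − ⌊(56·5+151)/162⌋ = ⌊436/162⌋ − ⌊431/162⌋ = 2 − 2 = 0
n=57: ⌊(58·5+151)/162⌋ − ⌊(57·5+151)/162⌋ = ⌊441/162⌋ − ⌊436/162⌋ = 2 − 2 = 0
n=58: ⌊(59·5+151)/162⌋ − ⌊(58·5+151)/162⌋ = ⌊446/162⌋ − ⌊441/162⌋ = 2 − 2 = 0
n=59: ⌊(60·5+151)/162⌋ − ⌊(59·5+151)/162⌋ = ⌊451/162⌋ − ⌊446/162⌋ = 2 − 2 = 0
n=60: ⌊(61·5+151)/162⌋ − ⌊(60·5+151)/162⌋ = ⌊456/162⌋ − ⌊451/162⌋ = 2 − 2 = 0
n=61: ⌊(62·5+151)/162⌋ − ⌊(61·5+151)/162⌋ = ⌊461/162⌋ − ⌊456/162⌋ = 2 − 2 = 0
n=62: ⌊(63·5+151)/162⌋ − ⌊(62·5+151)/162⌋ = ⌊466/162⌋ − ⌊461/162⌋ = 2 − 2 = 0
n=63: ⌊(64·5+151)/162⌋ − ⌊(63·5+151)/162⌋ = ⌊471/162⌋ − ⌊466/162⌋ = 2 − 2 = 0
n=64: ⌊(65·5+151)/162⌋ − ⌊(64·5+151)/162⌋ = ⌊476/162⌋ − ⌊471/162⌋ = 2 − 2 = 0
n=65: ⌊(66·5+151)/162⌋ − ⌊(65·5+151)/162⌋ = ⌊481/162⌋ − ⌊476/162⌋ = 2 − 2 = 0
n=66: ⌊(67·5+151)/162⌋ − ⌊(66·5+151)/162⌋ = ⌊486/162⌋ − ⌊481/162⌋ = 3 − 2 = 1
n=67: ⌊(68·5+151)/162⌋ − ⌊(67·5+151)/162⌋ = ⌊491/162⌋ − ⌊486/162⌋ = 3 − 3 = 0
n=68: ⌊(69·5+151)/162⌋ − ⌊(68·5+151)/162⌋ = ⌊496/162⌋ − ⌊491/162⌋ = 3 − 3 = 0
n=69: ⌊(70·5+151)/162⌋ − ⌊(69·5+151)/162⌋ = ⌊501/162⌋ − ⌊496/162⌋ = 3 − 3 = 0
n=70: ⌊(71·5+151)/162⌋ − ⌊(70·5+151)/162⌋ = ⌊506/162⌋ − ⌊501/162⌋ = 3 − 3 = 0
n=71: ⌊(72·5+151)/162⌋ − ⌊(71·5+151)/162⌋ = ⌊511/162⌋ − ⌊506/162⌋ = 3 − 3 = 0
n=72: ⌊(73·5+151)/162⌋ − ⌊(72·5+151)/162⌋ = ⌊516/162⌋ − ⌊511/162⌋ = 3 − 3 = 0

0010000000000000000000000000000000100000000000000000000000000000001000000


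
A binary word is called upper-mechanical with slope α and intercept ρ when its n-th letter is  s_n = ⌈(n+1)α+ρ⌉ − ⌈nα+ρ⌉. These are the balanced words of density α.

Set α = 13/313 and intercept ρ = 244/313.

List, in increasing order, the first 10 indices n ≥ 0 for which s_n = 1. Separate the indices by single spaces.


5 29 53 77 101 125 149 173 197 222

n=0: ⌈257/313⌉−⌈244/313⌉ = 1−1 = 0
n=1: ⌈270/313⌉−⌈257/313⌉ = 1−1 = 0
  …
n=5: ⌈322/313⌉−⌈309/313⌉ = 2−1 = 1  ← one
n=6: ⌈335/313⌉−⌈322/313⌉ = 2−2 = 0
n=7: ⌈348/313⌉−⌈335/313⌉ = 2−2 = 0
  …
n=29: ⌈634/313⌉−⌈621/313⌉ = 3−2 = 1  ← one
n=30: ⌈647/313⌉−⌈634/313⌉ = 3−3 = 0
n=31: ⌈660/313⌉−⌈647/313⌉ = 3−3 = 0
  …
n=53: ⌈946/313⌉−⌈933/313⌉ = 4−3 = 1  ← one
n=54: ⌈959/313⌉−⌈946/313⌉ = 4−4 = 0
n=55: ⌈972/313⌉−⌈959/313⌉ = 4−4 = 0
  …
n=77: ⌈1258/313⌉−⌈1245/313⌉ = 5−4 = 1  ← one
n=78: ⌈1271/313⌉−⌈1258/313⌉ = 5−5 = 0
n=79: ⌈1284/313⌉−⌈1271/313⌉ = 5−5 = 0
  …
n=101: ⌈1570/313⌉−⌈1557/313⌉ = 6−5 = 1  ← one
n=102: ⌈1583/313⌉−⌈1570/313⌉ = 6−6 = 0
n=103: ⌈1596/313⌉−⌈1583/313⌉ = 6−6 = 0
  …
n=125: ⌈1882/313⌉−⌈1869/313⌉ = 7−6 = 1  ← one
n=126: ⌈1895/313⌉−⌈1882/313⌉ = 7−7 = 0
n=127: ⌈1908/313⌉−⌈1895/313⌉ = 7−7 = 0
  …
n=149: ⌈2194/313⌉−⌈2181/313⌉ = 8−7 = 1  ← one
n=150: ⌈2207/313⌉−⌈2194/313⌉ = 8−8 = 0
n=151: ⌈2220/313⌉−⌈2207/313⌉ = 8−8 = 0
  …
n=173: ⌈2506/313⌉−⌈2493/313⌉ = 9−8 = 1  ← one
n=174: ⌈2519/313⌉−⌈2506/313⌉ = 9−9 = 0
n=175: ⌈2532/313⌉−⌈2519/313⌉ = 9−9 = 0
  …
n=197: ⌈2818/313⌉−⌈2805/313⌉ = 10−9 = 1  ← one
n=198: ⌈2831/313⌉−⌈2818/313⌉ = 10−10 = 0
n=199: ⌈2844/313⌉−⌈2831/313⌉ = 10−10 = 0
  …
n=222: ⌈3143/313⌉−⌈3130/313⌉ = 11−10 = 1  ← one
positions of the first 10 ones: 5 29 53 77 101 125 149 173 197 222


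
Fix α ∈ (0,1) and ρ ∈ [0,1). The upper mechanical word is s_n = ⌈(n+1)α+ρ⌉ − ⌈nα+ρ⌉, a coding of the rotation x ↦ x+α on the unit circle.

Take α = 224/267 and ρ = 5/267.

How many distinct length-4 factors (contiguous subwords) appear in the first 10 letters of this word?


5

t_n = ⌈(n·224+5)/267⌉ for n = 0 … 10:
  n=0…9: ⌈5/267⌉=1 ⌈229/267⌉=1 ⌈453/267⌉=2 ⌈677/267⌉=3 ⌈901/267⌉=4 ⌈1125/267⌉=5 ⌈1349/267⌉=6 ⌈1573/267⌉=6 ⌈1797/267⌉=7 ⌈2021/267⌉=8
  n=10: ⌈2245/267⌉=9
s_n = t_(n+1) − t_n for n = 0 … 9 gives
prefix = 0111110111
slide a length-4 window over [0..3] … [6..9] (7 windows); first occurrence of each distinct factor:
  [  0..  3] 0111
  [  1..  4] 1111
  [  3..  6] 1110
  [  4..  7] 1101
  [  5..  8] 1011
  (the other 2 windows repeat one of these)
distinct factors: {0111, 1011, 1101, 1110, 1111}
count = 5  (Sturmian bound for length 4 is 5)


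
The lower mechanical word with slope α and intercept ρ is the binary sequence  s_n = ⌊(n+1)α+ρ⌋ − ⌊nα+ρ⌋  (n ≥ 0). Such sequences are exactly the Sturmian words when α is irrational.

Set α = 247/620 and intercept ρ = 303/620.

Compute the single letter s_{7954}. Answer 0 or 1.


(n+1)α + ρ = (7955·247 + 303) / 620 = 1965188/620
nα + ρ     = (7954·247 + 303) / 620 = 1964941/620
⌊1965188/620⌋ = 3169,  ⌊1964941/620⌋ = 3169
s_{7954} = 3169 − 3169 = 0

0


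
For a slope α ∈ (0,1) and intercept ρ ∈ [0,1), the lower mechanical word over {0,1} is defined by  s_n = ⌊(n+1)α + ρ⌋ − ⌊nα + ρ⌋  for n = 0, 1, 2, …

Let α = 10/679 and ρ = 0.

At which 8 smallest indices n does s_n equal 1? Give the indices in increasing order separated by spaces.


67 135 203 271 339 407 475 543

n=0: ⌊10/679⌋−⌊0/679⌋ = 0−0 = 0
n=1: ⌊20/679⌋−⌊10/679⌋ = 0−0 = 0
  …
n=67: ⌊680/679⌋−⌊670/679⌋ = 1−0 = 1  ← one
n=68: ⌊690/679⌋−⌊680/679⌋ = 1−1 = 0
n=69: ⌊700/679⌋−⌊690/679⌋ = 1−1 = 0
  …
n=135: ⌊1360/679⌋−⌊1350/679⌋ = 2−1 = 1  ← one
n=136: ⌊1370/679⌋−⌊1360/679⌋ = 2−2 = 0
n=137: ⌊1380/679⌋−⌊1370/679⌋ = 2−2 = 0
  …
n=203: ⌊2040/679⌋−⌊2030/679⌋ = 3−2 = 1  ← one
n=204: ⌊2050/679⌋−⌊2040/679⌋ = 3−3 = 0
n=205: ⌊2060/679⌋−⌊2050/679⌋ = 3−3 = 0
  …
n=271: ⌊2720/679⌋−⌊2710/679⌋ = 4−3 = 1  ← one
n=272: ⌊2730/679⌋−⌊2720/679⌋ = 4−4 = 0
n=273: ⌊2740/679⌋−⌊2730/679⌋ = 4−4 = 0
  …
n=339: ⌊3400/679⌋−⌊3390/679⌋ = 5−4 = 1  ← one
n=340: ⌊3410/679⌋−⌊3400/679⌋ = 5−5 = 0
n=341: ⌊3420/679⌋−⌊3410/679⌋ = 5−5 = 0
  …
n=407: ⌊4080/679⌋−⌊4070/679⌋ = 6−5 = 1  ← one
n=408: ⌊4090/679⌋−⌊4080/679⌋ = 6−6 = 0
n=409: ⌊4100/679⌋−⌊4090/679⌋ = 6−6 = 0
  …
n=475: ⌊4760/679⌋−⌊4750/679⌋ = 7−6 = 1  ← one
n=476: ⌊4770/679⌋−⌊4760/679⌋ = 7−7 = 0
n=477: ⌊4780/679⌋−⌊4770/679⌋ = 7−7 = 0
  …
n=543: ⌊5440/679⌋−⌊5430/679⌋ = 8−7 = 1  ← one
positions of the first 8 ones: 67 135 203 271 339 407 475 543


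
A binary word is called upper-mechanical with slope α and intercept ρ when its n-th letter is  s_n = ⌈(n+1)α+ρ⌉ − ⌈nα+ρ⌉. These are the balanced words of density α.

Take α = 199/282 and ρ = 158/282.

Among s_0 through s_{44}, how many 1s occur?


#1s = Σ_{n=0}^{44} s_n = Σ_{n=0}^{44} (⌈(n+1)α+ρ⌉ − ⌈nα+ρ⌉)
the sum telescopes: every ⌈nα+ρ⌉ with 0 < n < 45 appears once with + and once with −, leaving ⌈45α+ρ⌉ − ⌈0·α+ρ⌉
45α + ρ = (45·199 + 158) / 282 = 9113/282
ρ = 158/282
⌈9113/282⌉ = 33,  ⌈158/282⌉ = 1
#1s = 33 − 1 = 32

32


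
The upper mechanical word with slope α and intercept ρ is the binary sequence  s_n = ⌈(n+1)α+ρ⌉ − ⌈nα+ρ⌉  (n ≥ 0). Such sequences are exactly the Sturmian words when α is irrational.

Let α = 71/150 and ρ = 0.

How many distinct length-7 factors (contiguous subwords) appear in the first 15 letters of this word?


t_n = ⌈(n·71)/150⌉ for n = 0 … 15:
  n=0…9: ⌈0/150⌉=0 ⌈71/150⌉=1 ⌈142/150⌉=1 ⌈213/150⌉=2 ⌈284/150⌉=2 ⌈355/150⌉=3 ⌈426/150⌉=3 ⌈497/150⌉=4 ⌈568/150⌉=4 ⌈639/150⌉=5
  n=10…15: ⌈710/150⌉=5 ⌈781/150⌉=6 ⌈852/150⌉=6 ⌈923/150⌉=7 ⌈994/150⌉=7 ⌈1065/150⌉=8
s_n = t_(n+1) − t_n for n = 0 … 14 gives
prefix = 101010101010101
slide a length-7 window over [0..6] … [8..14] (9 windows); first occurrence of each distinct factor:
  [  0..  6] 1010101
  [  1..  7] 0101010
  (the other 7 windows repeat one of these)
distinct factors: {0101010, 1010101}
count = 2  (Sturmian bound for length 7 is 8)

2


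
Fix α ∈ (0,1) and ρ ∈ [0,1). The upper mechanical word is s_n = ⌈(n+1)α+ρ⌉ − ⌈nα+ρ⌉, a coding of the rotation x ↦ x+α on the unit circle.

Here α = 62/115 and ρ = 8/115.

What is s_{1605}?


(n+1)α + ρ = (1606·62 + 8) / 115 = 99580/115
nα + ρ     = (1605·62 + 8) / 115 = 99518/115
⌈99580/115⌉ = 866,  ⌈99518/115⌉ = 866
s_{1605} = 866 − 866 = 0

0


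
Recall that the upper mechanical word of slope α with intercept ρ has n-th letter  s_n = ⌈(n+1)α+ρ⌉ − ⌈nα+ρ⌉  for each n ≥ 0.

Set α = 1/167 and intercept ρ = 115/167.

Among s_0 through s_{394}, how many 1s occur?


#1s = Σ_{n=0}^{394} s_n = Σ_{n=0}^{394} (⌈(n+1)α+ρ⌉ − ⌈nα+ρ⌉)
the sum telescopes: every ⌈nα+ρ⌉ with 0 < n < 395 appears once with + and once with −, leaving ⌈395α+ρ⌉ − ⌈0·α+ρ⌉
395α + ρ = (395·1 + 115) / 167 = 510/167
ρ = 115/167
⌈510/167⌉ = 4,  ⌈115/167⌉ = 1
#1s = 4 − 1 = 3

3


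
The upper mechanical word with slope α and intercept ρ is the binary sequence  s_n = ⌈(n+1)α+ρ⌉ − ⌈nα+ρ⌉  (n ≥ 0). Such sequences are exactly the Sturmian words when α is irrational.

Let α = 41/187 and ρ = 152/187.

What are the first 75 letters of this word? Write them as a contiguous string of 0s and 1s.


n=0: ⌈(1·41+152)/187⌉ − ⌈(0·41+152)/187⌉ = ⌈193/187⌉ − ⌈152/187⌉ = 2 − 1 = 1
n=1: ⌈(2·41+152)/187⌉ − ⌈(1·41+152)/187⌉ = ⌈234/187⌉ − ⌈193/187⌉ = 2 − 2 = 0
n=2: ⌈(3·41+152)/187⌉ − ⌈(2·41+152)/187⌉ = ⌈275/187⌉ − ⌈234/187⌉ = 2 − 2 = 0
n=3: ⌈(4·41+152)/187⌉ − ⌈(3·41+152)/187⌉ = ⌈316/187⌉ − ⌈275/187⌉ = 2 − 2 = 0
n=4: ⌈(5·41+152)/187⌉ − ⌈(4·41+152)/187⌉ = ⌈357/187⌉ − ⌈316/187⌉ = 2 − 2 = 0
n=5: ⌈(6·41+152)/187⌉ − ⌈(5·41+152)/187⌉ = ⌈398/187⌉ − ⌈357/187⌉ = 3 − 2 = 1
n=6: ⌈(7·41+152)/187⌉ − ⌈(6·41+152)/187⌉ = ⌈439/187⌉ − ⌈398/187⌉ = 3 − 3 = 0
n=7: ⌈(8·41+152)/187⌉ − ⌈(7·41+152)/187⌉ = ⌈480/187⌉ − ⌈439/187⌉ = 3 − 3 = 0
n=8: ⌈(9·41+152)/187⌉ − ⌈(8·41+152)/187⌉ = ⌈521/187⌉ − ⌈480/187⌉ = 3 − 3 = 0
n=9: ⌈(10·41+152)/187⌉ − ⌈(9·41+152)/187⌉ = ⌈562/187⌉ − ⌈521/187⌉ = 4 − 3 = 1
n=10: ⌈(11·41+152)/187⌉ − ⌈(10·41+152)/187⌉ = ⌈603/187⌉ − ⌈562/187⌉ = 4 − 4 = 0
n=11: ⌈(12·41+152)/187⌉ − ⌈(11·41+152)/187⌉ = ⌈644/187⌉ − ⌈603/187⌉ = 4 − 4 = 0
n=12: ⌈(13·41+152)/187⌉ − ⌈(12·41+152)/187⌉ = ⌈685/187⌉ − ⌈644/187⌉ = 4 − 4 = 0
n=13: ⌈(14·41+152)/187⌉ − ⌈(13·41+152)/187⌉ = ⌈726/187⌉ − ⌈685/187⌉ = 4 − 4 = 0
n=14: ⌈(15·41+152)/187⌉ − ⌈(14·41+152)/187⌉ = ⌈767/187⌉ − ⌈726/187⌉ = 5 − 4 = 1
n=15: ⌈(16·41+152)/187⌉ − ⌈(15·41+152)/187⌉ = ⌈808/187⌉ − ⌈767/187⌉ = 5 − 5 = 0
n=16: ⌈(17·41+152)/187⌉ − ⌈(16·41+152)/187⌉ = ⌈849/187⌉ − ⌈808/187⌉ = 5 − 5 = 0
n=17: ⌈(18·41+152)/187⌉ − ⌈(17·41+152)/187⌉ = ⌈890/187⌉ − ⌈849/187⌉ = 5 − 5 = 0
n=18: ⌈(19·41+152)/187⌉ − ⌈(18·41+152)/187⌉ = ⌈931/187⌉ − ⌈890/187⌉ = 5 − 5 = 0
n=19: ⌈(20·41+152)/187⌉ − ⌈(19·41+152)/187⌉ = ⌈972/187⌉ − ⌈931/187⌉ = 6 − 5 = 1
n=20: ⌈(21·41+152)/187⌉ − ⌈(20·41+152)/187⌉ = ⌈1013/187⌉ − ⌈972/187⌉ = 6 − 6 = 0
n=21: ⌈(22·41+152)/187⌉ − ⌈(21·41+152)/187⌉ = ⌈1054/187⌉ − ⌈1013/187⌉ = 6 − 6 = 0
n=22: ⌈(23·41+152)/187⌉ − ⌈(22·41+152)/187⌉ = ⌈1095/187⌉ − ⌈1054/187⌉ = 6 − 6 = 0
n=23: ⌈(24·41+152)/187⌉ − ⌈(23·41+152)/187⌉ = ⌈1136/187⌉ − ⌈1095/187⌉ = 7 − 6 = 1
n=24: ⌈(25·41+152)/187⌉ − ⌈(24·41+152)/187⌉ = ⌈1177/187⌉ − ⌈1136/187⌉ = 7 − 7 = 0
n=25: ⌈(26·41+152)/187⌉ − ⌈(25·41+152)/187⌉ = ⌈1218/187⌉ − ⌈1177/187⌉ = 7 − 7 = 0
n=26: ⌈(27·41+152)/187⌉ − ⌈(26·41+152)/187⌉ = ⌈1259/187⌉ − ⌈1218/187⌉ = 7 − 7 = 0
n=27: ⌈(28·41+152)/187⌉ − ⌈(27·41+152)/187⌉ = ⌈1300/187⌉ − ⌈1259/187⌉ = 7 − 7 = 0
n=28: ⌈(29·41+152)/187⌉ − ⌈(28·41+152)/187⌉ = ⌈1341/187⌉ − ⌈1300/187⌉ = 8 − 7 = 1
n=29: ⌈(30·41+152)/187⌉ − ⌈(29·41+152)/187⌉ = ⌈1382/187⌉ − ⌈1341/187⌉ = 8 − 8 = 0
n=30: ⌈(31·41+152)/187⌉ − ⌈(30·41+152)/187⌉ = ⌈1423/187⌉ − ⌈1382/187⌉ = 8 − 8 = 0
n=31: ⌈(32·41+152)/187⌉ − ⌈(31·41+152)/187⌉ = ⌈1464/187⌉ − ⌈1423/187⌉ = 8 − 8 = 0
n=32: ⌈(33·41+152)/187⌉ − ⌈(32·41+152)/187⌉ = ⌈1505/187⌉ − ⌈1464/187⌉ = 9 − 8 = 1
n=33: ⌈(34·41+152)/187⌉ − ⌈(33·41+152)/187⌉ = ⌈1546/187⌉ − ⌈1505/187⌉ = 9 − 9 = 0
n=34: ⌈(35·41+152)/187⌉ − ⌈(34·41+152)/187⌉ = ⌈1587/187⌉ − ⌈1546/187⌉ = 9 − 9 = 0
n=35: ⌈(36·41+152)/187⌉ − ⌈(35·41+152)/187⌉ = ⌈1628/187⌉ − ⌈1587/187⌉ = 9 − 9 = 0
n=36: ⌈(37·41+152)/187⌉ − ⌈(36·41+152)/187⌉ = ⌈1669/187⌉ − ⌈1628/187⌉ = 9 − 9 = 0
n=37: ⌈(38·41+152)/187⌉ − ⌈(37·41+152)/187⌉ = ⌈1710/187⌉ − ⌈1669/187⌉ = 10 − 9 = 1
n=38: ⌈(39·41+152)/187⌉ − ⌈(38·41+152)/187⌉ = ⌈1751/187⌉ − ⌈1710/187⌉ = 10 − 10 = 0
n=39: ⌈(40·41+152)/187⌉ − ⌈(39·41+152)/187⌉ = ⌈1792/187⌉ − ⌈1751/187⌉ = 10 − 10 = 0
n=40: ⌈(41·41+152)/187⌉ − ⌈(40·41+152)/187⌉ = ⌈1833/187⌉ − ⌈1792/187⌉ = 10 − 10 = 0
n=41: ⌈(42·41+152)/187⌉ − ⌈(41·41+152)/187⌉ = ⌈1874/187⌉ − ⌈1833/187⌉ = 11 − 10 = 1
n=42: ⌈(43·41+152)/187⌉ − ⌈(42·41+152)/187⌉ = ⌈1915/187⌉ − ⌈1874/187⌉ = 11 − 11 = 0
n=43: ⌈(44·41+152)/187⌉ − ⌈(43·41+152)/187⌉ = ⌈1956/187⌉ − ⌈1915/187⌉ = 11 − 11 = 0
n=44: ⌈(45·41+152)/187⌉ − ⌈(44·41+152)/187⌉ = ⌈1997/187⌉ − ⌈1956/187⌉ = 11 − 11 = 0
n=45: ⌈(46·41+152)/187⌉ − ⌈(45·41+152)/187⌉ = ⌈2038/187⌉ − ⌈1997/187⌉ = 11 − 11 = 0
n=46: ⌈(47·41+152)/187⌉ − ⌈(46·41+152)/187⌉ = ⌈2079/187⌉ − ⌈2038/187⌉ = 12 − 11 = 1
n=47: ⌈(48·41+152)/187⌉ − ⌈(47·41+152)/187⌉ = ⌈2120/187⌉ − ⌈2079/187⌉ = 12 − 12 = 0
n=48: ⌈(49·41+152)/187⌉ − ⌈(48·41+152)/187⌉ = ⌈2161/187⌉ − ⌈2120/187⌉ = 12 − 12 = 0
n=49: ⌈(50·41+152)/187⌉ − ⌈(49·41+152)/187⌉ = ⌈2202/187⌉ − ⌈2161/187⌉ = 12 − 12 = 0
n=50: ⌈(51·41+152)/187⌉ − ⌈(50·41+152)/187⌉ = ⌈2243/187⌉ − ⌈2202/187⌉ = 12 − 12 = 0
n=51: ⌈(52·41+152)/187⌉ − ⌈(51·41+152)/187⌉ = ⌈2284/187⌉ − ⌈2243/187⌉ = 13 − 12 = 1
n=52: ⌈(53·41+152)/187⌉ − ⌈(52·41+152)/187⌉ = ⌈2325/187⌉ − ⌈2284/187⌉ = 13 − 13 = 0
n=53: ⌈(54·41+152)/187⌉ − ⌈(53·41+152)/187⌉ = ⌈2366/187⌉ − ⌈2325/187⌉ = 13 − 13 = 0
n=54: ⌈(55·41+152)/187⌉ − ⌈(54·41+152)/187⌉ = ⌈2407/187⌉ − ⌈2366/187⌉ = 13 − 13 = 0
n=55: ⌈(56·41+152)/187⌉ − ⌈(55·41+152)/187⌉ = ⌈2448/187⌉ − ⌈2407/187⌉ = 14 − 13 = 1
n=56: ⌈(57·41+152)/187⌉ − ⌈(56·41+152)/187⌉ = ⌈2489/187⌉ − ⌈2448/187⌉ = 14 − 14 = 0
n=57: ⌈(58·41+152)/187⌉ − ⌈(57·41+152)/187⌉ = ⌈2530/187⌉ − ⌈2489/187⌉ = 14 − 14 = 0
n=58: ⌈(59·41+152)/187⌉ − ⌈(58·41+152)/187⌉ = ⌈2571/187⌉ − ⌈2530/187⌉ = 14 − 14 = 0
n=59: ⌈(60·41+152)/187⌉ − ⌈(59·41+152)/187⌉ = ⌈2612/187⌉ − ⌈2571/187⌉ = 14 − 14 = 0
n=60: ⌈(61·41+152)/187⌉ − ⌈(60·41+152)/187⌉ = ⌈2653/187⌉ − ⌈2612/187⌉ = 15 − 14 = 1
n=61: ⌈(62·41+152)/187⌉ − ⌈(61·41+152)/187⌉ = ⌈2694/187⌉ − ⌈2653/187⌉ = 15 − 15 = 0
n=62: ⌈(63·41+152)/187⌉ − ⌈(62·41+152)/187⌉ = ⌈2735/187⌉ − ⌈2694/187⌉ = 15 − 15 = 0
n=63: ⌈(64·41+152)/187⌉ − ⌈(63·41+152)/187⌉ = ⌈2776/187⌉ − ⌈2735/187⌉ = 15 − 15 = 0
n=64: ⌈(65·41+152)/187⌉ − ⌈(64·41+152)/187⌉ = ⌈2817/187⌉ − ⌈2776/187⌉ = 16 − 15 = 1
n=65: ⌈(66·41+152)/187⌉ − ⌈(65·41+152)/187⌉ = ⌈2858/187⌉ − ⌈2817/187⌉ = 16 − 16 = 0
n=66: ⌈(67·41+152)/187⌉ − ⌈(66·41+152)/187⌉ = ⌈2899/187⌉ − ⌈2858/187⌉ = 16 − 16 = 0
n=67: ⌈(68·41+152)/187⌉ − ⌈(67·41+152)/187⌉ = ⌈2940/187⌉ − ⌈2899/187⌉ = 16 − 16 = 0
n=68: ⌈(69·41+152)/187⌉ − ⌈(68·41+152)/187⌉ = ⌈2981/187⌉ − ⌈2940/187⌉ = 16 − 16 = 0
n=69: ⌈(70·41+152)/187⌉ − ⌈(69·41+152)/187⌉ = ⌈3022/187⌉ − ⌈2981/187⌉ = 17 − 16 = 1
n=70: ⌈(71·41+152)/187⌉ − ⌈(70·41+152)/187⌉ = ⌈3063/187⌉ − ⌈3022/187⌉ = 17 − 17 = 0
n=71: ⌈(72·41+152)/187⌉ − ⌈(71·41+152)/187⌉ = ⌈3104/187⌉ − ⌈3063/187⌉ = 17 − 17 = 0
n=72: ⌈(73·41+152)/187⌉ − ⌈(72·41+152)/187⌉ = ⌈3145/187⌉ − ⌈3104/187⌉ = 17 − 17 = 0
n=73: ⌈(74·41+152)/187⌉ − ⌈(73·41+152)/187⌉ = ⌈3186/187⌉ − ⌈3145/187⌉ = 18 − 17 = 1
n=74: ⌈(75·41+152)/187⌉ − ⌈(74·41+152)/187⌉ = ⌈3227/187⌉ − ⌈3186/187⌉ = 18 − 18 = 0

100001000100001000010001000010001000010001000010000100010000100010000100010


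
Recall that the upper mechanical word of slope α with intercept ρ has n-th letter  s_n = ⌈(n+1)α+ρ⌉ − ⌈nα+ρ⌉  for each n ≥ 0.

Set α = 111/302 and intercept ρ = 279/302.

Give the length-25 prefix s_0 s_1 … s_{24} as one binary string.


1010010010010100100101001

n=0: ⌈(1·111+279)/302⌉ − ⌈(0·111+279)/302⌉ = ⌈390/302⌉ − ⌈279/302⌉ = 2 − 1 = 1
n=1: ⌈(2·111+279)/302⌉ − ⌈(1·111+279)/302⌉ = ⌈501/302⌉ − ⌈390/302⌉ = 2 − 2 = 0
n=2: ⌈(3·111+279)/302⌉ − ⌈(2·111+279)/302⌉ = ⌈612/302⌉ − ⌈501/302⌉ = 3 − 2 = 1
n=3: ⌈(4·111+279)/302⌉ − ⌈(3·111+279)/302⌉ = ⌈723/302⌉ − ⌈612/302⌉ = 3 − 3 = 0
n=4: ⌈(5·111+279)/302⌉ − ⌈(4·111+279)/302⌉ = ⌈834/302⌉ − ⌈723/302⌉ = 3 − 3 = 0
n=5: ⌈(6·111+279)/302⌉ − ⌈(5·111+279)/302⌉ = ⌈945/302⌉ − ⌈834/302⌉ = 4 − 3 = 1
n=6: ⌈(7·111+279)/302⌉ − ⌈(6·111+279)/302⌉ = ⌈1056/302⌉ − ⌈945/302⌉ = 4 − 4 = 0
n=7: ⌈(8·111+279)/302⌉ − ⌈(7·111+279)/302⌉ = ⌈1167/302⌉ − ⌈1056/302⌉ = 4 − 4 = 0
n=8: ⌈(9·111+279)/302⌉ − ⌈(8·111+279)/302⌉ = ⌈1278/302⌉ − ⌈1167/302⌉ = 5 − 4 = 1
n=9: ⌈(10·111+279)/302⌉ − ⌈(9·111+279)/302⌉ = ⌈1389/302⌉ − ⌈1278/302⌉ = 5 − 5 = 0
n=10: ⌈(11·111+279)/302⌉ − ⌈(10·111+279)/302⌉ = ⌈1500/302⌉ − ⌈1389/302⌉ = 5 − 5 = 0
n=11: ⌈(12·111+279)/302⌉ − ⌈(11·111+279)/302⌉ = ⌈1611/302⌉ − ⌈1500/302⌉ = 6 − 5 = 1
n=12: ⌈(13·111+279)/302⌉ − ⌈(12·111+279)/302⌉ = ⌈1722/302⌉ − ⌈1611/302⌉ = 6 − 6 = 0
n=13: ⌈(14·111+279)/302⌉ − ⌈(13·111+279)/302⌉ = ⌈1833/302⌉ − ⌈1722/302⌉ = 7 − 6 = 1
n=14: ⌈(15·111+279)/302⌉ − ⌈(14·111+279)/302⌉ = ⌈1944/302⌉ − ⌈1833/302⌉ = 7 − 7 = 0
n=15: ⌈(16·111+279)/302⌉ − ⌈(15·111+279)/302⌉ = ⌈2055/302⌉ − ⌈1944/302⌉ = 7 − 7 = 0
n=16: ⌈(17·111+279)/302⌉ − ⌈(16·111+279)/302⌉ = ⌈2166/302⌉ − ⌈2055/302⌉ = 8 − 7 = 1
n=17: ⌈(18·111+279)/302⌉ − ⌈(17·111+279)/302⌉ = ⌈2277/302⌉ − ⌈2166/302⌉ = 8 − 8 = 0
n=18: ⌈(19·111+279)/302⌉ − ⌈(18·111+279)/302⌉ = ⌈2388/302⌉ − ⌈2277/302⌉ = 8 − 8 = 0
n=19: ⌈(20·111+279)/302⌉ − ⌈(19·111+279)/302⌉ = ⌈2499/302⌉ − ⌈2388/302⌉ = 9 − 8 = 1
n=20: ⌈(21·111+279)/302⌉ − ⌈(20·111+279)/302⌉ = ⌈2610/302⌉ − ⌈2499/302⌉ = 9 − 9 = 0
n=21: ⌈(22·111+279)/302⌉ − ⌈(21·111+279)/302⌉ = ⌈2721/302⌉ − ⌈2610/302⌉ = 10 − 9 = 1
n=22: ⌈(23·111+279)/302⌉ − ⌈(22·111+279)/302⌉ = ⌈2832/302⌉ − ⌈2721/302⌉ = 10 − 10 = 0
n=23: ⌈(24·111+279)/302⌉ − ⌈(23·111+279)/302⌉ = ⌈2943/302⌉ − ⌈2832/302⌉ = 10 − 10 = 0
n=24: ⌈(25·111+279)/302⌉ − ⌈(24·111+279)/302⌉ = ⌈3054/302⌉ − ⌈2943/302⌉ = 11 − 10 = 1


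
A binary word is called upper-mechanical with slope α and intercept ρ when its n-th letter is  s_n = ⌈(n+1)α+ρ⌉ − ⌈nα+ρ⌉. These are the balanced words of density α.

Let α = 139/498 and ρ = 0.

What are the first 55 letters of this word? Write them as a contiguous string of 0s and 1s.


n=0: ⌈(1·139)/498⌉ − ⌈(0·139)/498⌉ = ⌈139/498⌉ − ⌈0/498⌉ = 1 − 0 = 1
n=1: ⌈(2·139)/498⌉ − ⌈(1·139)/498⌉ = ⌈278/498⌉ − ⌈139/498⌉ = 1 − 1 = 0
n=2: ⌈(3·139)/498⌉ − ⌈(2·139)/498⌉ = ⌈417/498⌉ − ⌈278/498⌉ = 1 − 1 = 0
n=3: ⌈(4·139)/498⌉ − ⌈(3·139)/498⌉ = ⌈556/498⌉ − ⌈417/498⌉ = 2 − 1 = 1
n=4: ⌈(5·139)/498⌉ − ⌈(4·139)/498⌉ = ⌈695/498⌉ − ⌈556/498⌉ = 2 − 2 = 0
n=5: ⌈(6·139)/498⌉ − ⌈(5·139)/498⌉ = ⌈834/498⌉ − ⌈695/498⌉ = 2 − 2 = 0
n=6: ⌈(7·139)/498⌉ − ⌈(6·139)/498⌉ = ⌈973/498⌉ − ⌈834/498⌉ = 2 − 2 = 0
n=7: ⌈(8·139)/498⌉ − ⌈(7·139)/498⌉ = ⌈1112/498⌉ − ⌈973/498⌉ = 3 − 2 = 1
n=8: ⌈(9·139)/498⌉ − ⌈(8·139)/498⌉ = ⌈1251/498⌉ − ⌈1112/498⌉ = 3 − 3 = 0
n=9: ⌈(10·139)/498⌉ − ⌈(9·139)/498⌉ = ⌈1390/498⌉ − ⌈1251/498⌉ = 3 − 3 = 0
n=10: ⌈(11·139)/498⌉ − ⌈(10·139)/498⌉ = ⌈1529/498⌉ − ⌈1390/498⌉ = 4 − 3 = 1
n=11: ⌈(12·139)/498⌉ − ⌈(11·139)/498⌉ = ⌈1668/498⌉ − ⌈1529/498⌉ = 4 − 4 = 0
n=12: ⌈(13·139)/498⌉ − ⌈(12·139)/498⌉ = ⌈1807/498⌉ − ⌈1668/498⌉ = 4 − 4 = 0
n=13: ⌈(14·139)/498⌉ − ⌈(13·139)/498⌉ = ⌈1946/498⌉ − ⌈1807/498⌉ = 4 − 4 = 0
n=14: ⌈(15·139)/498⌉ − ⌈(14·139)/498⌉ = ⌈2085/498⌉ − ⌈1946/498⌉ = 5 − 4 = 1
n=15: ⌈(16·139)/498⌉ − ⌈(15·139)/498⌉ = ⌈2224/498⌉ − ⌈2085/498⌉ = 5 − 5 = 0
n=16: ⌈(17·139)/498⌉ − ⌈(16·139)/498⌉ = ⌈2363/498⌉ − ⌈2224/498⌉ = 5 − 5 = 0
n=17: ⌈(18·139)/498⌉ − ⌈(17·139)/498⌉ = ⌈2502/498⌉ − ⌈2363/498⌉ = 6 − 5 = 1
n=18: ⌈(19·139)/498⌉ − ⌈(18·139)/498⌉ = ⌈2641/498⌉ − ⌈2502/498⌉ = 6 − 6 = 0
n=19: ⌈(20·139)/498⌉ − ⌈(19·139)/498⌉ = ⌈2780/498⌉ − ⌈2641/498⌉ = 6 − 6 = 0
n=20: ⌈(21·139)/498⌉ − ⌈(20·139)/498⌉ = ⌈2919/498⌉ − ⌈2780/498⌉ = 6 − 6 = 0
n=21: ⌈(22·139)/498⌉ − ⌈(21·139)/498⌉ = ⌈3058/498⌉ − ⌈2919/498⌉ = 7 − 6 = 1
n=22: ⌈(23·139)/498⌉ − ⌈(22·139)/498⌉ = ⌈3197/498⌉ − ⌈3058/498⌉ = 7 − 7 = 0
n=23: ⌈(24·139)/498⌉ − ⌈(23·139)/498⌉ = ⌈3336/498⌉ − ⌈3197/498⌉ = 7 − 7 = 0
n=24: ⌈(25·139)/498⌉ − ⌈(24·139)/498⌉ = ⌈3475/498⌉ − ⌈3336/498⌉ = 7 − 7 = 0
n=25: ⌈(26·139)/498⌉ − ⌈(25·139)/498⌉ = ⌈3614/498⌉ − ⌈3475/498⌉ = 8 − 7 = 1
n=26: ⌈(27·139)/498⌉ − ⌈(26·139)/498⌉ = ⌈3753/498⌉ − ⌈3614/498⌉ = 8 − 8 = 0
n=27: ⌈(28·139)/498⌉ − ⌈(27·139)/498⌉ = ⌈3892/498⌉ − ⌈3753/498⌉ = 8 − 8 = 0
n=28: ⌈(29·139)/498⌉ − ⌈(28·139)/498⌉ = ⌈4031/498⌉ − ⌈3892/498⌉ = 9 − 8 = 1
n=29: ⌈(30·139)/498⌉ − ⌈(29·139)/498⌉ = ⌈4170/498⌉ − ⌈4031/498⌉ = 9 − 9 = 0
n=30: ⌈(31·139)/498⌉ − ⌈(30·139)/498⌉ = ⌈4309/498⌉ − ⌈4170/498⌉ = 9 − 9 = 0
n=31: ⌈(32·139)/498⌉ − ⌈(31·139)/498⌉ = ⌈4448/498⌉ − ⌈4309/498⌉ = 9 − 9 = 0
n=32: ⌈(33·139)/498⌉ − ⌈(32·139)/498⌉ = ⌈4587/498⌉ − ⌈4448/498⌉ = 10 − 9 = 1
n=33: ⌈(34·139)/498⌉ − ⌈(33·139)/498⌉ = ⌈4726/498⌉ − ⌈4587/498⌉ = 10 − 10 = 0
n=34: ⌈(35·139)/498⌉ − ⌈(34·139)/498⌉ = ⌈4865/498⌉ − ⌈4726/498⌉ = 10 − 10 = 0
n=35: ⌈(36·139)/498⌉ − ⌈(35·139)/498⌉ = ⌈5004/498⌉ − ⌈4865/498⌉ = 11 − 10 = 1
n=36: ⌈(37·139)/498⌉ − ⌈(36·139)/498⌉ = ⌈5143/498⌉ − ⌈5004/498⌉ = 11 − 11 = 0
n=37: ⌈(38·139)/498⌉ − ⌈(37·139)/498⌉ = ⌈5282/498⌉ − ⌈5143/498⌉ = 11 − 11 = 0
n=38: ⌈(39·139)/498⌉ − ⌈(38·139)/498⌉ = ⌈5421/498⌉ − ⌈5282/498⌉ = 11 − 11 = 0
n=39: ⌈(40·139)/498⌉ − ⌈(39·139)/498⌉ = ⌈5560/498⌉ − ⌈5421/498⌉ = 12 − 11 = 1
n=40: ⌈(41·139)/498⌉ − ⌈(40·139)/498⌉ = ⌈5699/498⌉ − ⌈5560/498⌉ = 12 − 12 = 0
n=41: ⌈(42·139)/498⌉ − ⌈(41·139)/498⌉ = ⌈5838/498⌉ − ⌈5699/498⌉ = 12 − 12 = 0
n=42: ⌈(43·139)/498⌉ − ⌈(42·139)/498⌉ = ⌈5977/498⌉ − ⌈5838/498⌉ = 13 − 12 = 1
n=43: ⌈(44·139)/498⌉ − ⌈(43·139)/498⌉ = ⌈6116/498⌉ − ⌈5977/498⌉ = 13 − 13 = 0
n=44: ⌈(45·139)/498⌉ − ⌈(44·139)/498⌉ = ⌈6255/498⌉ − ⌈6116/498⌉ = 13 − 13 = 0
n=45: ⌈(46·139)/498⌉ − ⌈(45·139)/498⌉ = ⌈6394/498⌉ − ⌈6255/498⌉ = 13 − 13 = 0
n=46: ⌈(47·139)/498⌉ − ⌈(46·139)/498⌉ = ⌈6533/498⌉ − ⌈6394/498⌉ = 14 − 13 = 1
n=47: ⌈(48·139)/498⌉ − ⌈(47·139)/498⌉ = ⌈6672/498⌉ − ⌈6533/498⌉ = 14 − 14 = 0
n=48: ⌈(49·139)/498⌉ − ⌈(48·139)/498⌉ = ⌈6811/498⌉ − ⌈6672/498⌉ = 14 − 14 = 0
n=49: ⌈(50·139)/498⌉ − ⌈(49·139)/498⌉ = ⌈6950/498⌉ − ⌈6811/498⌉ = 14 − 14 = 0
n=50: ⌈(51·139)/498⌉ − ⌈(50·139)/498⌉ = ⌈7089/498⌉ − ⌈6950/498⌉ = 15 − 14 = 1
n=51: ⌈(52·139)/498⌉ − ⌈(51·139)/498⌉ = ⌈7228/498⌉ − ⌈7089/498⌉ = 15 − 15 = 0
n=52: ⌈(53·139)/498⌉ − ⌈(52·139)/498⌉ = ⌈7367/498⌉ − ⌈7228/498⌉ = 15 − 15 = 0
n=53: ⌈(54·139)/498⌉ − ⌈(53·139)/498⌉ = ⌈7506/498⌉ − ⌈7367/498⌉ = 16 − 15 = 1
n=54: ⌈(55·139)/498⌉ − ⌈(54·139)/498⌉ = ⌈7645/498⌉ − ⌈7506/498⌉ = 16 − 16 = 0

1001000100100010010001000100100010010001001000100010010


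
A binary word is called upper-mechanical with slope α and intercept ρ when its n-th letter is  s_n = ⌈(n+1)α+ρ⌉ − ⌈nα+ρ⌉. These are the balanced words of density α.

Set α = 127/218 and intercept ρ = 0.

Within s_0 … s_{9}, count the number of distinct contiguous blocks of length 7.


t_n = ⌈(n·127)/218⌉ for n = 0 … 10:
  n=0…9: ⌈0/218⌉=0 ⌈127/218⌉=1 ⌈254/218⌉=2 ⌈381/218⌉=2 ⌈508/218⌉=3 ⌈635/218⌉=3 ⌈762/218⌉=4 ⌈889/218⌉=5 ⌈1016/218⌉=5 ⌈1143/218⌉=6
  n=10: ⌈1270/218⌉=6
s_n = t_(n+1) − t_n for n = 0 … 9 gives
prefix = 1101011010
slide a length-7 window over [0..6] … [3..9] (4 windows); first occurrence of each distinct factor:
  [  0..  6] 1101011
  [  1..  7] 1010110
  [  2..  8] 0101101
  [  3..  9] 1011010
distinct factors: {0101101, 1010110, 1011010, 1101011}
count = 4  (Sturmian bound for length 7 is 8)

4


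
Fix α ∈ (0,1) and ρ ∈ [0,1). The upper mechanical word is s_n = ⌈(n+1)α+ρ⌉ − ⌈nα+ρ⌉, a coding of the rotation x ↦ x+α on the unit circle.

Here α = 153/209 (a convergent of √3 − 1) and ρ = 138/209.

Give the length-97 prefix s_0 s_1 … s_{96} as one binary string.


1101110110111011101110110111011101110110111011101101110111011101101110111011101101110111011101101

n=0: ⌈(1·153+138)/209⌉ − ⌈(0·153+138)/209⌉ = ⌈291/209⌉ − ⌈138/209⌉ = 2 − 1 = 1
n=1: ⌈(2·153+138)/209⌉ − ⌈(1·153+138)/209⌉ = ⌈444/209⌉ − ⌈291/209⌉ = 3 − 2 = 1
n=2: ⌈(3·153+138)/209⌉ − ⌈(2·153+138)/209⌉ = ⌈597/209⌉ − ⌈444/209⌉ = 3 − 3 = 0
n=3: ⌈(4·153+138)/209⌉ − ⌈(3·153+138)/209⌉ = ⌈750/209⌉ − ⌈597/209⌉ = 4 − 3 = 1
n=4: ⌈(5·153+138)/209⌉ − ⌈(4·153+138)/209⌉ = ⌈903/209⌉ − ⌈750/209⌉ = 5 − 4 = 1
n=5: ⌈(6·153+138)/209⌉ − ⌈(5·153+138)/209⌉ = ⌈1056/209⌉ − ⌈903/209⌉ = 6 − 5 = 1
n=6: ⌈(7·153+138)/209⌉ − ⌈(6·153+138)/209⌉ = ⌈1209/209⌉ − ⌈1056/209⌉ = 6 − 6 = 0
n=7: ⌈(8·153+138)/209⌉ − ⌈(7·153+138)/209⌉ = ⌈1362/209⌉ − ⌈1209/209⌉ = 7 − 6 = 1
n=8: ⌈(9·153+138)/209⌉ − ⌈(8·153+138)/209⌉ = ⌈1515/209⌉ − ⌈1362/209⌉ = 8 − 7 = 1
n=9: ⌈(10·153+138)/209⌉ − ⌈(9·153+138)/209⌉ = ⌈1668/209⌉ − ⌈1515/209⌉ = 8 − 8 = 0
n=10: ⌈(11·153+138)/209⌉ − ⌈(10·153+138)/209⌉ = ⌈1821/209⌉ − ⌈1668/209⌉ = 9 − 8 = 1
n=11: ⌈(12·153+138)/209⌉ − ⌈(11·153+138)/209⌉ = ⌈1974/209⌉ − ⌈1821/209⌉ = 10 − 9 = 1
n=12: ⌈(13·153+138)/209⌉ − ⌈(12·153+138)/209⌉ = ⌈2127/209⌉ − ⌈1974/209⌉ = 11 − 10 = 1
n=13: ⌈(14·153+138)/209⌉ − ⌈(13·153+138)/209⌉ = ⌈2280/209⌉ − ⌈2127/209⌉ = 11 − 11 = 0
n=14: ⌈(15·153+138)/209⌉ − ⌈(14·153+138)/209⌉ = ⌈2433/209⌉ − ⌈2280/209⌉ = 12 − 11 = 1
n=15: ⌈(16·153+138)/209⌉ − ⌈(15·153+138)/209⌉ = ⌈2586/209⌉ − ⌈2433/209⌉ = 13 − 12 = 1
n=16: ⌈(17·153+138)/209⌉ − ⌈(16·153+138)/209⌉ = ⌈2739/209⌉ − ⌈2586/209⌉ = 14 − 13 = 1
n=17: ⌈(18·153+138)/209⌉ − ⌈(17·153+138)/209⌉ = ⌈2892/209⌉ − ⌈2739/209⌉ = 14 − 14 = 0
n=18: ⌈(19·153+138)/209⌉ − ⌈(18·153+138)/209⌉ = ⌈3045/209⌉ − ⌈2892/209⌉ = 15 − 14 = 1
n=19: ⌈(20·153+138)/209⌉ − ⌈(19·153+138)/209⌉ = ⌈3198/209⌉ − ⌈3045/209⌉ = 16 − 15 = 1
n=20: ⌈(21·153+138)/209⌉ − ⌈(20·153+138)/209⌉ = ⌈3351/209⌉ − ⌈3198/209⌉ = 17 − 16 = 1
n=21: ⌈(22·153+138)/209⌉ − ⌈(21·153+138)/209⌉ = ⌈3504/209⌉ − ⌈3351/209⌉ = 17 − 17 = 0
n=22: ⌈(23·153+138)/209⌉ − ⌈(22·153+138)/209⌉ = ⌈3657/209⌉ − ⌈3504/209⌉ = 18 − 17 = 1
n=23: ⌈(24·153+138)/209⌉ − ⌈(23·153+138)/209⌉ = ⌈3810/209⌉ − ⌈3657/209⌉ = 19 − 18 = 1
n=24: ⌈(25·153+138)/209⌉ − ⌈(24·153+138)/209⌉ = ⌈3963/209⌉ − ⌈3810/209⌉ = 19 − 19 = 0
n=25: ⌈(26·153+138)/209⌉ − ⌈(25·153+138)/209⌉ = ⌈4116/209⌉ − ⌈3963/209⌉ = 20 − 19 = 1
n=26: ⌈(27·153+138)/209⌉ − ⌈(26·153+138)/209⌉ = ⌈4269/209⌉ − ⌈4116/209⌉ = 21 − 20 = 1
n=27: ⌈(28·153+138)/209⌉ − ⌈(27·153+138)/209⌉ = ⌈4422/209⌉ − ⌈4269/209⌉ = 22 − 21 = 1
n=28: ⌈(29·153+138)/209⌉ − ⌈(28·153+138)/209⌉ = ⌈4575/209⌉ − ⌈4422/209⌉ = 22 − 22 = 0
n=29: ⌈(30·153+138)/209⌉ − ⌈(29·153+138)/209⌉ = ⌈4728/209⌉ − ⌈4575/209⌉ = 23 − 22 = 1
n=30: ⌈(31·153+138)/209⌉ − ⌈(30·153+138)/209⌉ = ⌈4881/209⌉ − ⌈4728/209⌉ = 24 − 23 = 1
n=31: ⌈(32·153+138)/209⌉ − ⌈(31·153+138)/209⌉ = ⌈5034/209⌉ − ⌈4881/209⌉ = 25 − 24 = 1
n=32: ⌈(33·153+138)/209⌉ − ⌈(32·153+138)/209⌉ = ⌈5187/209⌉ − ⌈5034/209⌉ = 25 − 25 = 0
n=33: ⌈(34·153+138)/209⌉ − ⌈(33·153+138)/209⌉ = ⌈5340/209⌉ − ⌈5187/209⌉ = 26 − 25 = 1
n=34: ⌈(35·153+138)/209⌉ − ⌈(34·153+138)/209⌉ = ⌈5493/209⌉ − ⌈5340/209⌉ = 27 − 26 = 1
n=35: ⌈(36·153+138)/209⌉ − ⌈(35·153+138)/209⌉ = ⌈5646/209⌉ − ⌈5493/209⌉ = 28 − 27 = 1
n=36: ⌈(37·153+138)/209⌉ − ⌈(36·153+138)/209⌉ = ⌈5799/209⌉ − ⌈5646/209⌉ = 28 − 28 = 0
n=37: ⌈(38·153+138)/209⌉ − ⌈(37·153+138)/209⌉ = ⌈5952/209⌉ − ⌈5799/209⌉ = 29 − 28 = 1
n=38: ⌈(39·153+138)/209⌉ − ⌈(38·153+138)/209⌉ = ⌈6105/209⌉ − ⌈5952/209⌉ = 30 − 29 = 1
n=39: ⌈(40·153+138)/209⌉ − ⌈(39·153+138)/209⌉ = ⌈6258/209⌉ − ⌈6105/209⌉ = 30 − 30 = 0
n=40: ⌈(41·153+138)/209⌉ − ⌈(40·153+138)/209⌉ = ⌈6411/209⌉ − ⌈6258/209⌉ = 31 − 30 = 1
n=41: ⌈(42·153+138)/209⌉ − ⌈(41·153+138)/209⌉ = ⌈6564/209⌉ − ⌈6411/209⌉ = 32 − 31 = 1
n=42: ⌈(43·153+138)/209⌉ − ⌈(42·153+138)/209⌉ = ⌈6717/209⌉ − ⌈6564/209⌉ = 33 − 32 = 1
n=43: ⌈(44·153+138)/209⌉ − ⌈(43·153+138)/209⌉ = ⌈6870/209⌉ − ⌈6717/209⌉ = 33 − 33 = 0
n=44: ⌈(45·153+138)/209⌉ − ⌈(44·153+138)/209⌉ = ⌈7023/209⌉ − ⌈6870/209⌉ = 34 − 33 = 1
n=45: ⌈(46·153+138)/209⌉ − ⌈(45·153+138)/209⌉ = ⌈7176/209⌉ − ⌈7023/209⌉ = 35 − 34 = 1
n=46: ⌈(47·153+138)/209⌉ − ⌈(46·153+138)/209⌉ = ⌈7329/209⌉ − ⌈7176/209⌉ = 36 − 35 = 1
n=47: ⌈(48·153+138)/209⌉ − ⌈(47·153+138)/209⌉ = ⌈7482/209⌉ − ⌈7329/209⌉ = 36 − 36 = 0
n=48: ⌈(49·153+138)/209⌉ − ⌈(48·153+138)/209⌉ = ⌈7635/209⌉ − ⌈7482/209⌉ = 37 − 36 = 1
n=49: ⌈(50·153+138)/209⌉ − ⌈(49·153+138)/209⌉ = ⌈7788/209⌉ − ⌈7635/209⌉ = 38 − 37 = 1
n=50: ⌈(51·153+138)/209⌉ − ⌈(50·153+138)/209⌉ = ⌈7941/209⌉ − ⌈7788/209⌉ = 38 − 38 = 0
n=51: ⌈(52·153+138)/209⌉ − ⌈(51·153+138)/209⌉ = ⌈8094/209⌉ − ⌈7941/209⌉ = 39 − 38 = 1
n=52: ⌈(53·153+138)/209⌉ − ⌈(52·153+138)/209⌉ = ⌈8247/209⌉ − ⌈8094/209⌉ = 40 − 39 = 1
n=53: ⌈(54·153+138)/209⌉ − ⌈(53·153+138)/209⌉ = ⌈8400/209⌉ − ⌈8247/209⌉ = 41 − 40 = 1
n=54: ⌈(55·153+138)/209⌉ − ⌈(54·153+138)/209⌉ = ⌈8553/209⌉ − ⌈8400/209⌉ = 41 − 41 = 0
n=55: ⌈(56·153+138)/209⌉ − ⌈(55·153+138)/209⌉ = ⌈8706/209⌉ − ⌈8553/209⌉ = 42 − 41 = 1
n=56: ⌈(57·153+138)/209⌉ − ⌈(56·153+138)/209⌉ = ⌈8859/209⌉ − ⌈8706/209⌉ = 43 − 42 = 1
n=57: ⌈(58·153+138)/209⌉ − ⌈(57·153+138)/209⌉ = ⌈9012/209⌉ − ⌈8859/209⌉ = 44 − 43 = 1
n=58: ⌈(59·153+138)/209⌉ − ⌈(58·153+138)/209⌉ = ⌈9165/209⌉ − ⌈9012/209⌉ = 44 − 44 = 0
n=59: ⌈(60·153+138)/209⌉ − ⌈(59·153+138)/209⌉ = ⌈9318/209⌉ − ⌈9165/209⌉ = 45 − 44 = 1
n=60: ⌈(61·153+138)/209⌉ − ⌈(60·153+138)/209⌉ = ⌈9471/209⌉ − ⌈9318/209⌉ = 46 − 45 = 1
n=61: ⌈(62·153+138)/209⌉ − ⌈(61·153+138)/209⌉ = ⌈9624/209⌉ − ⌈9471/209⌉ = 47 − 46 = 1
n=62: ⌈(63·153+138)/209⌉ − ⌈(62·153+138)/209⌉ = ⌈9777/209⌉ − ⌈9624/209⌉ = 47 − 47 = 0
n=63: ⌈(64·153+138)/209⌉ − ⌈(63·153+138)/209⌉ = ⌈9930/209⌉ − ⌈9777/209⌉ = 48 − 47 = 1
n=64: ⌈(65·153+138)/209⌉ − ⌈(64·153+138)/209⌉ = ⌈10083/209⌉ − ⌈9930/209⌉ = 49 − 48 = 1
n=65: ⌈(66·153+138)/209⌉ − ⌈(65·153+138)/209⌉ = ⌈10236/209⌉ − ⌈10083/209⌉ = 49 − 49 = 0
n=66: ⌈(67·153+138)/209⌉ − ⌈(66·153+138)/209⌉ = ⌈10389/209⌉ − ⌈10236/209⌉ = 50 − 49 = 1
n=67: ⌈(68·153+138)/209⌉ − ⌈(67·153+138)/209⌉ = ⌈10542/209⌉ − ⌈10389/209⌉ = 51 − 50 = 1
n=68: ⌈(69·153+138)/209⌉ − ⌈(68·153+138)/209⌉ = ⌈10695/209⌉ − ⌈10542/209⌉ = 52 − 51 = 1
n=69: ⌈(70·153+138)/209⌉ − ⌈(69·153+138)/209⌉ = ⌈10848/209⌉ − ⌈10695/209⌉ = 52 − 52 = 0
n=70: ⌈(71·153+138)/209⌉ − ⌈(70·153+138)/209⌉ = ⌈11001/209⌉ − ⌈10848/209⌉ = 53 − 52 = 1
n=71: ⌈(72·153+138)/209⌉ − ⌈(71·153+138)/209⌉ = ⌈11154/209⌉ − ⌈11001/209⌉ = 54 − 53 = 1
n=72: ⌈(73·153+138)/209⌉ − ⌈(72·153+138)/209⌉ = ⌈11307/209⌉ − ⌈11154/209⌉ = 55 − 54 = 1
n=73: ⌈(74·153+138)/209⌉ − ⌈(73·153+138)/209⌉ = ⌈11460/209⌉ − ⌈11307/209⌉ = 55 − 55 = 0
n=74: ⌈(75·153+138)/209⌉ − ⌈(74·153+138)/209⌉ = ⌈11613/209⌉ − ⌈11460/209⌉ = 56 − 55 = 1
n=75: ⌈(76·153+138)/209⌉ − ⌈(75·153+138)/209⌉ = ⌈11766/209⌉ − ⌈11613/209⌉ = 57 − 56 = 1
n=76: ⌈(77·153+138)/209⌉ − ⌈(76·153+138)/209⌉ = ⌈11919/209⌉ − ⌈11766/209⌉ = 58 − 57 = 1
n=77: ⌈(78·153+138)/209⌉ − ⌈(77·153+138)/209⌉ = ⌈12072/209⌉ − ⌈11919/209⌉ = 58 − 58 = 0
n=78: ⌈(79·153+138)/209⌉ − ⌈(78·153+138)/209⌉ = ⌈12225/209⌉ − ⌈12072/209⌉ = 59 − 58 = 1
n=79: ⌈(80·153+138)/209⌉ − ⌈(79·153+138)/209⌉ = ⌈12378/209⌉ − ⌈12225/209⌉ = 60 − 59 = 1
n=80: ⌈(81·153+138)/209⌉ − ⌈(80·153+138)/209⌉ = ⌈12531/209⌉ − ⌈12378/209⌉ = 60 − 60 = 0
n=81: ⌈(82·153+138)/209⌉ − ⌈(81·153+138)/209⌉ = ⌈12684/209⌉ − ⌈12531/209⌉ = 61 − 60 = 1
n=82: ⌈(83·153+138)/209⌉ − ⌈(82·153+138)/209⌉ = ⌈12837/209⌉ − ⌈12684/209⌉ = 62 − 61 = 1
n=83: ⌈(84·153+138)/209⌉ − ⌈(83·153+138)/209⌉ = ⌈12990/209⌉ − ⌈12837/209⌉ = 63 − 62 = 1
n=84: ⌈(85·153+138)/209⌉ − ⌈(84·153+138)/209⌉ = ⌈13143/209⌉ − ⌈12990/209⌉ = 63 − 63 = 0
n=85: ⌈(86·153+138)/209⌉ − ⌈(85·153+138)/209⌉ = ⌈13296/209⌉ − ⌈13143/209⌉ = 64 − 63 = 1
n=86: ⌈(87·153+138)/209⌉ − ⌈(86·153+138)/209⌉ = ⌈13449/209⌉ − ⌈13296/209⌉ = 65 − 64 = 1
n=87: ⌈(88·153+138)/209⌉ − ⌈(87·153+138)/209⌉ = ⌈13602/209⌉ − ⌈13449/209⌉ = 66 − 65 = 1
n=88: ⌈(89·153+138)/209⌉ − ⌈(88·153+138)/209⌉ = ⌈13755/209⌉ − ⌈13602/209⌉ = 66 − 66 = 0
n=89: ⌈(90·153+138)/209⌉ − ⌈(89·153+138)/209⌉ = ⌈13908/209⌉ − ⌈13755/209⌉ = 67 − 66 = 1
n=90: ⌈(91·153+138)/209⌉ − ⌈(90·153+138)/209⌉ = ⌈14061/209⌉ − ⌈13908/209⌉ = 68 − 67 = 1
n=91: ⌈(92·153+138)/209⌉ − ⌈(91·153+138)/209⌉ = ⌈14214/209⌉ − ⌈14061/209⌉ = 69 − 68 = 1
n=92: ⌈(93·153+138)/209⌉ − ⌈(92·153+138)/209⌉ = ⌈14367/209⌉ − ⌈14214/209⌉ = 69 − 69 = 0
n=93: ⌈(94·153+138)/209⌉ − ⌈(93·153+138)/209⌉ = ⌈14520/209⌉ − ⌈14367/209⌉ = 70 − 69 = 1
n=94: ⌈(95·153+138)/209⌉ − ⌈(94·153+138)/209⌉ = ⌈14673/209⌉ − ⌈14520/209⌉ = 71 − 70 = 1
n=95: ⌈(96·153+138)/209⌉ − ⌈(95·153+138)/209⌉ = ⌈14826/209⌉ − ⌈14673/209⌉ = 71 − 71 = 0
n=96: ⌈(97·153+138)/209⌉ − ⌈(96·153+138)/209⌉ = ⌈14979/209⌉ − ⌈14826/209⌉ = 72 − 71 = 1
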